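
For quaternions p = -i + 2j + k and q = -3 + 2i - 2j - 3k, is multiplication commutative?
No: pq = 9 - i - 7j - 5k ≠ 9 + 7i - 5j - k = qp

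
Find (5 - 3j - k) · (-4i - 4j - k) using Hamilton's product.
-13 - 21i - 16j - 17k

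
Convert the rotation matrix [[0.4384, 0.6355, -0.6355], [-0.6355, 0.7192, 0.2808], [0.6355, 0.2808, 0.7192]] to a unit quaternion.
0.8481 - 0.3747j - 0.3747k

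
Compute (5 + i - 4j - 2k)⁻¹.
0.1087 - 0.0217i + 0.087j + 0.0435k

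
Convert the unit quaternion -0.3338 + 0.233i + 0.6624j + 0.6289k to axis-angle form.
axis = (0.2472, 0.7027, 0.6672), θ = 219°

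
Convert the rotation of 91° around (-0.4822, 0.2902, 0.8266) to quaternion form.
0.7009 - 0.3439i + 0.207j + 0.5896k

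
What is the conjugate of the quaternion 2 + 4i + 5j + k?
2 - 4i - 5j - k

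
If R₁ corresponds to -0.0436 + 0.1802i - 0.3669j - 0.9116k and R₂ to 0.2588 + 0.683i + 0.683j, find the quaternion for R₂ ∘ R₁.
0.1162 - 0.6058i + 0.4979j - 0.6096k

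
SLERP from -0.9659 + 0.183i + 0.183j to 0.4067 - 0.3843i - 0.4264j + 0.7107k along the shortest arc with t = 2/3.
-0.6743 + 0.3535i + 0.3844j - 0.5222k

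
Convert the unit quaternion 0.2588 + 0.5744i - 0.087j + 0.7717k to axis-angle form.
axis = (0.5947, -0.0901, 0.7989), θ = 5π/6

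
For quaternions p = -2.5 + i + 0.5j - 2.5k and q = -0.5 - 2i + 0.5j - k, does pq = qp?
No: pq = 0.5 + 5.25i + 4.5j + 5.25k ≠ 0.5 + 3.75i - 7.5j + 2.25k = qp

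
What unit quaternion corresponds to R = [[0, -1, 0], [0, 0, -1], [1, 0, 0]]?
0.5 + 0.5i - 0.5j + 0.5k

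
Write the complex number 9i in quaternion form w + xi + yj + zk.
0 + 9i + 0j + 0k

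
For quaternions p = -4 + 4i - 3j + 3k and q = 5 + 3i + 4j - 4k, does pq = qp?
No: pq = -8 + 8i - 6j + 56k ≠ -8 + 8i - 56j + 6k = qp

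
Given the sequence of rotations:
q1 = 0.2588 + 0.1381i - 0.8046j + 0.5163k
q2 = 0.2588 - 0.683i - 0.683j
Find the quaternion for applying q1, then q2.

q2 · q1 = -0.3882 - 0.4937i - 0.0324j + 0.7775k
-0.3882 - 0.4937i - 0.0324j + 0.7775k


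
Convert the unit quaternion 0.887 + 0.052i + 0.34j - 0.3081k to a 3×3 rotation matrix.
[[0.5789, 0.5819, 0.5711], [-0.5112, 0.8047, -0.3018], [-0.6352, -0.1173, 0.7634]]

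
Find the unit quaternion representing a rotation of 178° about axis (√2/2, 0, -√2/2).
0.0175 + 0.707i - 0.707k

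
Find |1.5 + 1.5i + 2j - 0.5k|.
2.958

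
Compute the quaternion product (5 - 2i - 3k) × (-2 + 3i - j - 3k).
-13 + 16i - 20j - 7k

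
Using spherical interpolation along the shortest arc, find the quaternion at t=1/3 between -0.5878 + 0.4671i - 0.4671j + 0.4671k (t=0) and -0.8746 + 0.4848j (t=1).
-0.8398 + 0.3673i - 0.1579j + 0.3673k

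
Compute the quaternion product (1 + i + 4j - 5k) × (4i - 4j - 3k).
-3 - 28i - 21j - 23k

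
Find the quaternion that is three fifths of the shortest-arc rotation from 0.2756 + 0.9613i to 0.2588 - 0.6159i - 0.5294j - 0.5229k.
-0.0462 + 0.8636i + 0.3572j + 0.3528k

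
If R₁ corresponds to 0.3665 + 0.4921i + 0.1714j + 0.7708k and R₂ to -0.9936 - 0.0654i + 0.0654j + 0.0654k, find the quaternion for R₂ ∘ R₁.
-0.3936 - 0.4737i - 0.0637j - 0.7853k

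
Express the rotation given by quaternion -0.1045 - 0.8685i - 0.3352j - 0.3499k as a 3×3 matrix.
[[0.5304, 0.5091, 0.6778], [0.6554, -0.7534, 0.0531], [0.5377, 0.4161, -0.7333]]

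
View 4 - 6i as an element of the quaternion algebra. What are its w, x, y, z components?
4 - 6i + 0j + 0k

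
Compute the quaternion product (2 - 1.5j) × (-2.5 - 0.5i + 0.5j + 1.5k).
-4.25 - 3.25i + 4.75j + 2.25k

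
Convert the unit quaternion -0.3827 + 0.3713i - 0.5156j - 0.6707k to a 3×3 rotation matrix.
[[-0.4314, -0.8962, -0.1034], [0.1305, -0.1754, 0.9758], [-0.8927, 0.4074, 0.1926]]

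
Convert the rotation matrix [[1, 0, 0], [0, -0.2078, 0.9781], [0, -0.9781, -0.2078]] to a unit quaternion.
0.6294 - 0.7771i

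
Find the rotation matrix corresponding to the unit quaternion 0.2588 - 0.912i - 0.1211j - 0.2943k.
[[0.7974, 0.3732, 0.4741], [0.0686, -0.8367, 0.5433], [0.5995, -0.4008, -0.6928]]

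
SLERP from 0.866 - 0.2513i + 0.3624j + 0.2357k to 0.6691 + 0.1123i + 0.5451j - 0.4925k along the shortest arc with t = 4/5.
0.7594 + 0.0372i + 0.5406j - 0.3602k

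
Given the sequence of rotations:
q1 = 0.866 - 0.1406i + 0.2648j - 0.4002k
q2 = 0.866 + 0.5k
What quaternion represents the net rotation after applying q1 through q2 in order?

q2 · q1 = 0.9501 - 0.2542i + 0.159j + 0.0864k
0.9501 - 0.2542i + 0.159j + 0.0864k


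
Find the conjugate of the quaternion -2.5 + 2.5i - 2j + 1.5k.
-2.5 - 2.5i + 2j - 1.5k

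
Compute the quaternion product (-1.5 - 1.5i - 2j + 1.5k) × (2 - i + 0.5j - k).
-2 - 0.25i - 7.75j + 1.75k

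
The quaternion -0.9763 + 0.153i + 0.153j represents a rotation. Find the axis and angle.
axis = (√2/2, √2/2, 0), θ = 335°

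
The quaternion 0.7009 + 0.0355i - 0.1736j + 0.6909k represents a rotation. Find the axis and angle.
axis = (0.0498, -0.2434, 0.9687), θ = 91°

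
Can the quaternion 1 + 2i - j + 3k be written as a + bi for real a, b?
No. The quaternion 1 + 2i - j + 3k has j-coefficient y = -1 and k-coefficient z = 3, not both zero, so it does not lie in the complex subalgebra spanned by 1 and i.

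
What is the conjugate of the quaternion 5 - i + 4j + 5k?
5 + i - 4j - 5k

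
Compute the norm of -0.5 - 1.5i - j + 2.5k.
3.122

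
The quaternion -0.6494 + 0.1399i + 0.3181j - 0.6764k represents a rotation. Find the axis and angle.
axis = (0.184, 0.4183, -0.8895), θ = 261°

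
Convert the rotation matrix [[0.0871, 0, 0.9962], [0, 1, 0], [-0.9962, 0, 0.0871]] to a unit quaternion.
0.7373 + 0.6756j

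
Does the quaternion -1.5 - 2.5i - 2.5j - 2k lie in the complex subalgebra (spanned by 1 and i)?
No. The quaternion -1.5 - 2.5i - 2.5j - 2k has j-coefficient y = -2.5 and k-coefficient z = -2, not both zero, so it does not lie in the complex subalgebra spanned by 1 and i.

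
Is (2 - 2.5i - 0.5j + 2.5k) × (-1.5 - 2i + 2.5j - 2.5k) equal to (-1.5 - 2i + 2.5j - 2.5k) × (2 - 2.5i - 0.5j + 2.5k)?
No: pq = -0.5 - 5.25i - 5.5j - 16k ≠ -0.5 + 4.75i + 17j - 1.5k = qp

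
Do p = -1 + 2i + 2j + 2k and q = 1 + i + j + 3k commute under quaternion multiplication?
No: pq = -11 + 5i - 3j - k ≠ -11 - 3i + 5j - k = qp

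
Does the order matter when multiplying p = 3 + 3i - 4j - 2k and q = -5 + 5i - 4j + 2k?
Yes: pq = -42 - 16i - 8j + 24k ≠ -42 + 16i + 24j + 8k = qp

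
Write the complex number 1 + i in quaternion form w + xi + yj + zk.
1 + i + 0j + 0k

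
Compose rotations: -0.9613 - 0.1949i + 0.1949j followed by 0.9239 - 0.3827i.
-0.9627 + 0.1878i + 0.1801j - 0.0746k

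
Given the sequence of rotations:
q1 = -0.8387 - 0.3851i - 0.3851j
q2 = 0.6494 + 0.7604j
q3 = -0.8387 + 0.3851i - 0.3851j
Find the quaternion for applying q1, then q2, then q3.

q2 · q1 = -0.2518 - 0.2501i - 0.8878j + 0.2928k
q3 · q2 · q1 = -0.0344 + 0.7288j - 0.6838k
-0.0344 + 0.7288j - 0.6838k


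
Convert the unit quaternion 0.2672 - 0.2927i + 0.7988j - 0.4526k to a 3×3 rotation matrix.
[[-0.6859, -0.2257, 0.6918], [-0.7095, 0.419, -0.5667], [-0.1619, -0.8795, -0.4475]]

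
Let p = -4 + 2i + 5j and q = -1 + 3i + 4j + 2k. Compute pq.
-22 - 4i - 25j - 15k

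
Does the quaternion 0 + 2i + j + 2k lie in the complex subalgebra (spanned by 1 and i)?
No. The quaternion 2i + j + 2k has j-coefficient y = 1 and k-coefficient z = 2, not both zero, so it does not lie in the complex subalgebra spanned by 1 and i.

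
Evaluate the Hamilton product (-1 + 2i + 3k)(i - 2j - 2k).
4 + 5i + 9j - 2k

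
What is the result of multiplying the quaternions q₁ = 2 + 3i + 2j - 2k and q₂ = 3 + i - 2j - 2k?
3 + 3i + 6j - 18k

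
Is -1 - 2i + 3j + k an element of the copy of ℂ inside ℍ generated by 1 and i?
No. The quaternion -1 - 2i + 3j + k has j-coefficient y = 3 and k-coefficient z = 1, not both zero, so it does not lie in the complex subalgebra spanned by 1 and i.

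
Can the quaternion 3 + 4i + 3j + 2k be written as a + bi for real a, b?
No. The quaternion 3 + 4i + 3j + 2k has j-coefficient y = 3 and k-coefficient z = 2, not both zero, so it does not lie in the complex subalgebra spanned by 1 and i.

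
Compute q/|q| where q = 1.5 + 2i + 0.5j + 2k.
0.4629 + 0.6172i + 0.1543j + 0.6172k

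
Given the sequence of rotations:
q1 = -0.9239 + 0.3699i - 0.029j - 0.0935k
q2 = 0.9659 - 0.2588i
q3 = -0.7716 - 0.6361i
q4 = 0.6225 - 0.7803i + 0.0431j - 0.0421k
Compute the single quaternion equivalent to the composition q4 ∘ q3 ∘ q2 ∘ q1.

q2 · q1 = -0.7967 + 0.5964i - 0.0522j - 0.0828k
q3 · q2 · q1 = 0.9941 + 0.0466i - 0.0124j + 0.0971k
q4 · q3 · q2 · q1 = 0.6598 - 0.743i + 0.1089j + 0.0263k
0.6598 - 0.743i + 0.1089j + 0.0263k


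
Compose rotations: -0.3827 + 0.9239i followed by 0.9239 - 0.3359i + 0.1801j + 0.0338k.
-0.0432 + 0.9821i - 0.0377j - 0.1793k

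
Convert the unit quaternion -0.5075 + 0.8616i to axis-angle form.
axis = (1, 0, 0), θ = 241°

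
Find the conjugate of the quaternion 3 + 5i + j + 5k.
3 - 5i - j - 5k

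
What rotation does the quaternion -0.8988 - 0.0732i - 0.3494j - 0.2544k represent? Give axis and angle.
axis = (-0.167, -0.7971, -0.5803), θ = 308°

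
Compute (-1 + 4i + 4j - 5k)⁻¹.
-0.0172 - 0.069i - 0.069j + 0.0862k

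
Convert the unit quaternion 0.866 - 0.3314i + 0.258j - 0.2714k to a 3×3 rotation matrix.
[[0.7196, 0.2991, 0.6267], [-0.6411, 0.633, 0.4339], [-0.267, -0.714, 0.6472]]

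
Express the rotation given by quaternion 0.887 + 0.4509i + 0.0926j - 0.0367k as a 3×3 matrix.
[[0.9802, 0.1486, 0.1312], [0.0184, 0.5907, -0.8067], [-0.1974, 0.7931, 0.5762]]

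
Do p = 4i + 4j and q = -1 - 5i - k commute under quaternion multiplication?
No: pq = 20 - 8i + 20k ≠ 20 - 8j - 20k = qp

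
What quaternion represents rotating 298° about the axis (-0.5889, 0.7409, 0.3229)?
-0.8572 - 0.3033i + 0.3816j + 0.1663k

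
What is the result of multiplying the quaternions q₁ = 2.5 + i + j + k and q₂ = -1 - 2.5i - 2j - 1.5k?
3.5 - 6.75i - 7j - 4.25k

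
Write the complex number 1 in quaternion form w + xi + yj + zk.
1 + 0i + 0j + 0k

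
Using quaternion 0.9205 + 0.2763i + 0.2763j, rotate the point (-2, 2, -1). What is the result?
(-1.898, 1.898, 1.34)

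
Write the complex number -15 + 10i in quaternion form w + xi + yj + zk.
-15 + 10i + 0j + 0k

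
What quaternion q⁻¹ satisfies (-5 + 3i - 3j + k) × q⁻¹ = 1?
-0.1136 - 0.0682i + 0.0682j - 0.0227k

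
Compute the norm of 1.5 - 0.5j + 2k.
2.55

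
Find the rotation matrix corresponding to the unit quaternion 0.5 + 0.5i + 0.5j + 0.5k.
[[0, 0, 1], [1, 0, 0], [0, 1, 0]]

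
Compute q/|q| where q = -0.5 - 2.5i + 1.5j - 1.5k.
-0.1508 - 0.7538i + 0.4523j - 0.4523k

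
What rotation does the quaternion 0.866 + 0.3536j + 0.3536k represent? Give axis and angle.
axis = (0, √2/2, √2/2), θ = π/3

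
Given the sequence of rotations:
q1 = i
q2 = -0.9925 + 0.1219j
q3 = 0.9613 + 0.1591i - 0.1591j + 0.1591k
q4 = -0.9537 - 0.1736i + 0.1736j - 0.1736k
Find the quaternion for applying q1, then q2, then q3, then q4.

q2 · q1 = -0.9925i - 0.1219k
q3 · q2 · q1 = 0.1773 - 0.9347i - 0.1385j - 0.2751k
q4 · q3 · q2 · q1 = -0.3551 + 0.7888i + 0.2774j + 0.4179k
-0.3551 + 0.7888i + 0.2774j + 0.4179k


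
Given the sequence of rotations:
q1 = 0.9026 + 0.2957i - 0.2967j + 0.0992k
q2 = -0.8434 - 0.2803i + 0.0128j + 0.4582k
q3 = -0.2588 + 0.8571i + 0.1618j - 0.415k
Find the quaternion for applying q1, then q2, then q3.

q2 · q1 = -0.72 - 0.3652i + 0.4251j + 0.4093k
q3 · q2 · q1 = 0.6004 - 0.28i - 0.4258j + 0.6163k
0.6004 - 0.28i - 0.4258j + 0.6163k


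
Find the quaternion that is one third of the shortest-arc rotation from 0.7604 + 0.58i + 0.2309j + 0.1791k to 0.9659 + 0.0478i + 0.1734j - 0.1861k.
0.8768 + 0.4218i + 0.2233j + 0.0583k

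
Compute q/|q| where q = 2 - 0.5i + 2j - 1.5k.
0.6172 - 0.1543i + 0.6172j - 0.4629k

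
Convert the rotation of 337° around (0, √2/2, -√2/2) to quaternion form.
-0.9799 + 0.141j - 0.141k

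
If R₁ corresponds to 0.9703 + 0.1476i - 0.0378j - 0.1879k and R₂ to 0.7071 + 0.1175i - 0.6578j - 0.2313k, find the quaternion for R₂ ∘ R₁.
0.6004 + 0.3332i - 0.6771j - 0.2646k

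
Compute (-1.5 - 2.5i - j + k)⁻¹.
-0.1429 + 0.2381i + 0.0952j - 0.0952k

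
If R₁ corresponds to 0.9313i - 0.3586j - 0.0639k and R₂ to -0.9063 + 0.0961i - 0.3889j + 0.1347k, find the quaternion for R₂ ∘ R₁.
-0.2204 - 0.7709i + 0.4566j + 0.3856k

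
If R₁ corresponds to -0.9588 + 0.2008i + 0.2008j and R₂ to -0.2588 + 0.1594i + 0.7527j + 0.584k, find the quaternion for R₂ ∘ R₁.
0.065 - 0.3221i - 0.6564j - 0.6791k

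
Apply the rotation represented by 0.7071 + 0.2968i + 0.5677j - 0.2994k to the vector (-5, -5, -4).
(-7.183, 0.248, 3.787)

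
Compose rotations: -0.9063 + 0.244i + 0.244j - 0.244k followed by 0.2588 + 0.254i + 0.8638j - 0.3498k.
-0.5926 - 0.2925i - 0.7431j + 0.1051k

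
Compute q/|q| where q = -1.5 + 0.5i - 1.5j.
-0.6882 + 0.2294i - 0.6882j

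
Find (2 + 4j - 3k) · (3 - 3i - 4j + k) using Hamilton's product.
25 - 14i + 13j + 5k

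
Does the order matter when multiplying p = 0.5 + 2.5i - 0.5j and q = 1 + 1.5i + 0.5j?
Yes: pq = -3 + 3.25i - 0.25j + 2k ≠ -3 + 3.25i - 0.25j - 2k = qp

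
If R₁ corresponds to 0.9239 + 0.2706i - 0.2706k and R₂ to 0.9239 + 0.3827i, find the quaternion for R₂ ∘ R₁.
0.75 + 0.6036i + 0.1036j - 0.25k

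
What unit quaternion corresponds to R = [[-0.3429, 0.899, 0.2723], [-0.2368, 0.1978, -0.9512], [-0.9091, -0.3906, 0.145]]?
0.5 + 0.2803i + 0.5907j - 0.5679k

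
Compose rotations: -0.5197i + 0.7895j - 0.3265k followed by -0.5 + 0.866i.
0.4501 + 0.2599i - 0.112j + 0.847k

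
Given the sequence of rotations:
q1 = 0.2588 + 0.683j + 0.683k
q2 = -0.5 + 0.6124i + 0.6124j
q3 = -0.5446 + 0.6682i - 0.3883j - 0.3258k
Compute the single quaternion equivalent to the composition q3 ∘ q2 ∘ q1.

q2 · q1 = -0.5477 + 0.5768i - 0.6013j + 0.0768k
q3 · q2 · q1 = -0.2956 - 0.9058i + 0.3009j - 0.0412k
-0.2956 - 0.9058i + 0.3009j - 0.0412k


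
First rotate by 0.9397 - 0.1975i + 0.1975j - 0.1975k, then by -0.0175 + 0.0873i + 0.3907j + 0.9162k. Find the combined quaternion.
0.1046 - 0.1726i + 0.2j + 0.9588k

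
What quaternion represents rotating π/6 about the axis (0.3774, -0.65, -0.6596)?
0.9659 + 0.0977i - 0.1682j - 0.1707k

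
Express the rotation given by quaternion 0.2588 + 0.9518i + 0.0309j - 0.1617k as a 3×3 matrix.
[[0.9458, 0.1425, -0.2918], [-0.0249, -0.8641, -0.5026], [-0.3238, 0.4827, -0.8138]]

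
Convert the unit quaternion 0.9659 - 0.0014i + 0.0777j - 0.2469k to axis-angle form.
axis = (-0.0054, 0.3002, -0.9539), θ = π/6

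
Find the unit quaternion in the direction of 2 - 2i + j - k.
0.6325 - 0.6325i + 0.3162j - 0.3162k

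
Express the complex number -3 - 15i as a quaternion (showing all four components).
-3 - 15i + 0j + 0k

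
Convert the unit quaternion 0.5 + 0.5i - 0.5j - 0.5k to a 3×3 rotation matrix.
[[0, 0, -1], [-1, 0, 0], [0, 1, 0]]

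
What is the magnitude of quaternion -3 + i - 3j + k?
√20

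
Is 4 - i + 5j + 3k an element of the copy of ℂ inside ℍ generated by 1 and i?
No. The quaternion 4 - i + 5j + 3k has j-coefficient y = 5 and k-coefficient z = 3, not both zero, so it does not lie in the complex subalgebra spanned by 1 and i.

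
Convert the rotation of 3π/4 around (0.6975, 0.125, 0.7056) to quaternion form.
0.3827 + 0.6444i + 0.1155j + 0.6519k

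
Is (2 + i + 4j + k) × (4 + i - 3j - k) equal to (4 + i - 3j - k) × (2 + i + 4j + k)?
No: pq = 20 + 5i + 12j - 5k ≠ 20 + 7i + 8j + 9k = qp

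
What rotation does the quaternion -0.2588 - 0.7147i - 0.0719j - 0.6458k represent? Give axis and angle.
axis = (-0.7399, -0.0744, -0.6686), θ = 7π/6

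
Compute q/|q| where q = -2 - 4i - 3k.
-0.3714 - 0.7428i - 0.5571k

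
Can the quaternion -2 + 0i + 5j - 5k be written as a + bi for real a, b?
No. The quaternion -2 + 5j - 5k has j-coefficient y = 5 and k-coefficient z = -5, not both zero, so it does not lie in the complex subalgebra spanned by 1 and i.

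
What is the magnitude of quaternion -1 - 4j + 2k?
√21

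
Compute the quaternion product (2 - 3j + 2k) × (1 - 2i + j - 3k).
11 + 3i - 5j - 10k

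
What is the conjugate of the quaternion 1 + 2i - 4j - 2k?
1 - 2i + 4j + 2k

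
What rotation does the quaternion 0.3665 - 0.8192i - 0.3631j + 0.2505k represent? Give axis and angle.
axis = (-0.8805, -0.3903, 0.2692), θ = 137°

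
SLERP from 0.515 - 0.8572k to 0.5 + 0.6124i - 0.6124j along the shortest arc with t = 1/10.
0.5603 + 0.0828i - 0.0828j - 0.82k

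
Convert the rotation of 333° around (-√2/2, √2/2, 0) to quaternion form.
-0.9724 - 0.1651i + 0.1651j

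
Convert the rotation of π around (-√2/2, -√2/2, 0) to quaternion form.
-0.7071i - 0.7071j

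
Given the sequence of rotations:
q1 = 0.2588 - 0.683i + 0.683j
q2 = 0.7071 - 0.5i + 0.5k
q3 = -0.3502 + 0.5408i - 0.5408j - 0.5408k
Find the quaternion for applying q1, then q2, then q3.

q2 · q1 = -0.1585 - 0.9538i + 0.1414j - 0.2121k
q3 · q2 · q1 = 0.5331 + 0.4395i + 0.6667j - 0.2794k
0.5331 + 0.4395i + 0.6667j - 0.2794k


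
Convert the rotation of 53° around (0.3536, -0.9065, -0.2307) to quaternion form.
0.8949 + 0.1578i - 0.4045j - 0.1029k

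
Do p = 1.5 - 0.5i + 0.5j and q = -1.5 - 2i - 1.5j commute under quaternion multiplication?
No: pq = -2.5 - 2.25i - 3j + 1.75k ≠ -2.5 - 2.25i - 3j - 1.75k = qp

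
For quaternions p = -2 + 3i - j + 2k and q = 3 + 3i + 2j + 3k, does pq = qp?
No: pq = -19 - 4i - 10j + 9k ≠ -19 + 10i - 4j - 9k = qp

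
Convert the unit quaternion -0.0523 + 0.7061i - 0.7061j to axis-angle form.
axis = (√2/2, -√2/2, 0), θ = 186°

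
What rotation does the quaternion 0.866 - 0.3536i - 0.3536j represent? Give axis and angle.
axis = (-√2/2, -√2/2, 0), θ = π/3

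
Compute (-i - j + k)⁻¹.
0.3333i + 0.3333j - 0.3333k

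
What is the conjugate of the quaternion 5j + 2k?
-5j - 2k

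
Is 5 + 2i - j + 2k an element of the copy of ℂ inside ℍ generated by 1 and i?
No. The quaternion 5 + 2i - j + 2k has j-coefficient y = -1 and k-coefficient z = 2, not both zero, so it does not lie in the complex subalgebra spanned by 1 and i.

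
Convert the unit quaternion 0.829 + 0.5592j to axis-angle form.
axis = (0, 1, 0), θ = 68°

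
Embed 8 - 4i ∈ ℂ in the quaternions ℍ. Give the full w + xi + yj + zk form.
8 - 4i + 0j + 0k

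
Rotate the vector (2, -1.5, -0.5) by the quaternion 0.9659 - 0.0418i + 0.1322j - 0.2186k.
(0.985, -2.23, -0.747)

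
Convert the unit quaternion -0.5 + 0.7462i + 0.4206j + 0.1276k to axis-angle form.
axis = (0.8616, 0.4857, 0.1473), θ = 4π/3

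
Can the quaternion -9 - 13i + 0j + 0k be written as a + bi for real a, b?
Yes. The quaternion -9 - 13i has j- and k-coefficients y = z = 0, so it lies in the complex subalgebra spanned by 1 and i.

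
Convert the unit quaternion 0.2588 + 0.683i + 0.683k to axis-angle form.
axis = (√2/2, 0, √2/2), θ = 5π/6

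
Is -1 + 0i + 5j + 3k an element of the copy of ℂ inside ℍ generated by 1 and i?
No. The quaternion -1 + 5j + 3k has j-coefficient y = 5 and k-coefficient z = 3, not both zero, so it does not lie in the complex subalgebra spanned by 1 and i.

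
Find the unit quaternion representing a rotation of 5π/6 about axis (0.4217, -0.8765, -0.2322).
0.2588 + 0.4073i - 0.8466j - 0.2243k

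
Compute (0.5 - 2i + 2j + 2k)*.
0.5 + 2i - 2j - 2k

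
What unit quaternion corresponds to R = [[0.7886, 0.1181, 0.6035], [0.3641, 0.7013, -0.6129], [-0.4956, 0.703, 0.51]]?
0.866 + 0.3799i + 0.3173j + 0.071k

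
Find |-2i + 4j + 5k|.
√45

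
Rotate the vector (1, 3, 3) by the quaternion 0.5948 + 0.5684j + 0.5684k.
(-0.292, 3.676, 2.324)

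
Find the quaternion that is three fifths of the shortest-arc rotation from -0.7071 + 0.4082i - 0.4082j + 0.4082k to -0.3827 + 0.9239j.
-0.0968 + 0.2269i - 0.9421j + 0.2269k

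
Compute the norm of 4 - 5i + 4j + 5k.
√82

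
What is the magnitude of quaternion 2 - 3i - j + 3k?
√23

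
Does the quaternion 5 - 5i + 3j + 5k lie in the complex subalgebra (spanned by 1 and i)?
No. The quaternion 5 - 5i + 3j + 5k has j-coefficient y = 3 and k-coefficient z = 5, not both zero, so it does not lie in the complex subalgebra spanned by 1 and i.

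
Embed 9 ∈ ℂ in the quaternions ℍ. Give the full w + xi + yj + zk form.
9 + 0i + 0j + 0k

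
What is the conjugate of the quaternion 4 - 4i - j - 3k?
4 + 4i + j + 3k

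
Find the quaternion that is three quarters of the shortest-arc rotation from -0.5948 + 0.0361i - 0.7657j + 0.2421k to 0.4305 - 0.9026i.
-0.5631 + 0.7833i - 0.2512j + 0.0794k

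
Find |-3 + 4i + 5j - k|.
√51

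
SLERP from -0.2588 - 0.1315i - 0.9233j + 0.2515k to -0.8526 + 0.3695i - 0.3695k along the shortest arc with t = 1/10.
-0.38 - 0.0734i - 0.9022j + 0.1907k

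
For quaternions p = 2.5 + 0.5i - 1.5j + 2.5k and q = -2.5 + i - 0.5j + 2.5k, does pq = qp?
No: pq = -13.75 - 1.25i + 3.75j + 1.25k ≠ -13.75 + 3.75i + 1.25j - 1.25k = qp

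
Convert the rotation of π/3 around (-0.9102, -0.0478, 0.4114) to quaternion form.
0.866 - 0.4551i - 0.0239j + 0.2057k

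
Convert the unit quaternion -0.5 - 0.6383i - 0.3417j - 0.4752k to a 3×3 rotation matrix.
[[0.3149, -0.039, 0.9483], [0.9114, -0.2665, -0.3135], [0.2649, 0.9631, -0.0484]]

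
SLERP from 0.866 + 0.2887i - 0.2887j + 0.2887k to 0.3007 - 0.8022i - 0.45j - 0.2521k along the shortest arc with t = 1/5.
0.8946 + 0.0332i - 0.4009j + 0.1947k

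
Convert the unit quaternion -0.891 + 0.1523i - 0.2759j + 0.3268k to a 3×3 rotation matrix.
[[0.6342, 0.4983, 0.5912], [-0.6664, 0.74, 0.0911], [-0.3921, -0.4517, 0.8014]]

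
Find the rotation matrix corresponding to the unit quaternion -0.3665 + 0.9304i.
[[1, 0, 0], [0, -0.7313, 0.682], [0, -0.682, -0.7313]]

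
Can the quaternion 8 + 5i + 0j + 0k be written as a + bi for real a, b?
Yes. The quaternion 8 + 5i has j- and k-coefficients y = z = 0, so it lies in the complex subalgebra spanned by 1 and i.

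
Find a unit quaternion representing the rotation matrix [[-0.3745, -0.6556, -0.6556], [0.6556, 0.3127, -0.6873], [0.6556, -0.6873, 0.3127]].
0.5592 - 0.5862j + 0.5862k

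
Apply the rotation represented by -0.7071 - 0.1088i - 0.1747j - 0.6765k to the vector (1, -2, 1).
(2.255, 0.955, 0.035)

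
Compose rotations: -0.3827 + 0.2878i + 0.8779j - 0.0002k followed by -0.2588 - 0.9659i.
0.377 + 0.2952i - 0.2274j - 0.8479k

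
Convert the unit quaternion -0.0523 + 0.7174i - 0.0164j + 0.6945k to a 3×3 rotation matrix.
[[0.0348, 0.0491, 0.9982], [-0.0962, -0.994, 0.0523], [0.9948, -0.0978, -0.0299]]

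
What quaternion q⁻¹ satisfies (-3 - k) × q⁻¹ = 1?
-0.3 + 0.1k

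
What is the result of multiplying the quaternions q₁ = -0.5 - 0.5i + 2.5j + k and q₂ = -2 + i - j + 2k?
2 + 6.5i - 2.5j - 5k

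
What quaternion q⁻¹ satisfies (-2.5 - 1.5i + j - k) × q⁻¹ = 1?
-0.2381 + 0.1429i - 0.0952j + 0.0952k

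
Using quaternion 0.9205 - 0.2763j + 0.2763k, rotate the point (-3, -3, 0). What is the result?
(-0.558, -4.068, -1.068)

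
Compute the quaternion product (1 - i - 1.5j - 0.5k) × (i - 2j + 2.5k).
-0.75 - 3.75i + 6k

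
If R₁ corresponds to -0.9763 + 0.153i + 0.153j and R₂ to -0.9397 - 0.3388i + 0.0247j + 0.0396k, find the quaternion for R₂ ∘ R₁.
0.9655 + 0.1809i - 0.1618j - 0.0943k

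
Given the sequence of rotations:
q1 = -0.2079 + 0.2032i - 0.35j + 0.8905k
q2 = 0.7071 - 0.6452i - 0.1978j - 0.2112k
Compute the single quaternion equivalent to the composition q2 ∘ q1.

q2 · q1 = 0.1029 + 0.0278i + 0.3253j + 0.9396k
0.1029 + 0.0278i + 0.3253j + 0.9396k


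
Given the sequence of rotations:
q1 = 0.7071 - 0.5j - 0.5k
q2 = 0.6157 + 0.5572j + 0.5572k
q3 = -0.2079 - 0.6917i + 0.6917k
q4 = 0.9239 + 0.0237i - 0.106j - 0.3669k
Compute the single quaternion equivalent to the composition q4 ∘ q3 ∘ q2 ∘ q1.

q2 · q1 = 0.9926 + 0.0861j + 0.0861k
q3 · q2 · q1 = -0.2659 - 0.7461i + 0.0417j + 0.6091k
q4 · q3 · q2 · q1 = -0.0001 - 0.7449i + 0.326j + 0.5822k
-0.0001 - 0.7449i + 0.326j + 0.5822k


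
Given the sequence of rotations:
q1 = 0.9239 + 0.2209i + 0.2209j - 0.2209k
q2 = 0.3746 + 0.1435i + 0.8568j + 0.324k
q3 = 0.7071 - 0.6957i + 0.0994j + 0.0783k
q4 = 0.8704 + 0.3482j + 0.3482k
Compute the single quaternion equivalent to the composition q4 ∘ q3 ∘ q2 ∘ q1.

q2 · q1 = 0.1967 - 0.0455i + 0.9776j + 0.059k
q3 · q2 · q1 = 0.0056 - 0.2397i + 0.7483j - 0.6185k
q4 · q3 · q2 · q1 = -0.0403 - 0.6846i + 0.5698j - 0.4529k
-0.0403 - 0.6846i + 0.5698j - 0.4529k


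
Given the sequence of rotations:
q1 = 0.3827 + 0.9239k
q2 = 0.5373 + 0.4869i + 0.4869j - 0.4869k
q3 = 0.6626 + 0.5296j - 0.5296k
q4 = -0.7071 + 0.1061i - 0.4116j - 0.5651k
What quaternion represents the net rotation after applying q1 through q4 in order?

q2 · q1 = 0.6555 + 0.6362i - 0.2635j + 0.3101k
q3 · q2 · q1 = 0.7381 + 0.4462i - 0.1644j - 0.4786k
q4 · q3 · q2 · q1 = -0.9074 - 0.1331i - 0.3889j + 0.0875k
-0.9074 - 0.1331i - 0.3889j + 0.0875k


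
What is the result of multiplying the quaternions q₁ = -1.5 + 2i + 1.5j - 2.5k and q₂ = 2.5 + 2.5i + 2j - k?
-14.25 + 4.75i - 3.5j - 4.5k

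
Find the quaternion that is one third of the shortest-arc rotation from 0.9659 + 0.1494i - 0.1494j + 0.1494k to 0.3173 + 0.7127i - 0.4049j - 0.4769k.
0.8657 + 0.4065i - 0.2801j - 0.0822k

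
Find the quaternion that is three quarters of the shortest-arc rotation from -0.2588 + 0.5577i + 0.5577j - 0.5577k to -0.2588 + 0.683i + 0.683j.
-0.2677 + 0.6733i + 0.6733j - 0.1474k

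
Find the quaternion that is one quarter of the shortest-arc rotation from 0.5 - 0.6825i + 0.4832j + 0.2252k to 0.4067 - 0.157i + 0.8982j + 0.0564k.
0.4997 - 0.5742i + 0.6198j + 0.1907k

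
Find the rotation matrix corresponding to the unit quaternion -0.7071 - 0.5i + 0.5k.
[[0.5, 0.7071, -0.5], [-0.7071, 0, -0.7071], [-0.5, 0.7071, 0.5]]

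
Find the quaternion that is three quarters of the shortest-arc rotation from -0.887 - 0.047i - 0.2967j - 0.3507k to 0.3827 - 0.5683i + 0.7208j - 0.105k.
-0.5793 + 0.4509i - 0.6788j - 0.0193k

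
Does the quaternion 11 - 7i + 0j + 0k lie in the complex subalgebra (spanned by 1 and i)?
Yes. The quaternion 11 - 7i has j- and k-coefficients y = z = 0, so it lies in the complex subalgebra spanned by 1 and i.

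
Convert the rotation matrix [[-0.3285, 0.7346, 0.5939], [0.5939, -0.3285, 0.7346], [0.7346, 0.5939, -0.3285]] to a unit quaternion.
-0.061 + 0.5763i + 0.5763j + 0.5763k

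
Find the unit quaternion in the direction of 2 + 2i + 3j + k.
0.4714 + 0.4714i + 0.7071j + 0.2357k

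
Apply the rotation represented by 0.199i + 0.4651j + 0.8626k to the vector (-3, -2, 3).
(3.422, 2.987, -1.17)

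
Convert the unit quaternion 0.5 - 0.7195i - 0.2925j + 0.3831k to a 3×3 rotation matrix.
[[0.5354, 0.0378, -0.8438], [0.804, -0.3289, 0.4954], [-0.2588, -0.9436, -0.2065]]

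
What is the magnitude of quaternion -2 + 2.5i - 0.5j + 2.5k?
4.093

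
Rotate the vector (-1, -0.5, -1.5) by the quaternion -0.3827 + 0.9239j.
(1.768, -0.5, 0.354)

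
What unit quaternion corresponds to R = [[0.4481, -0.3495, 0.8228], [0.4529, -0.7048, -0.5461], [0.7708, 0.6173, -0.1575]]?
0.3827 + 0.76i + 0.034j + 0.5242k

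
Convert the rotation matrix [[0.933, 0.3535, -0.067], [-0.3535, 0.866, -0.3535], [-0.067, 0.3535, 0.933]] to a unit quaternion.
0.9659 + 0.183i - 0.183k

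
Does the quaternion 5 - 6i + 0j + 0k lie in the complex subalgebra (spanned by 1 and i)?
Yes. The quaternion 5 - 6i has j- and k-coefficients y = z = 0, so it lies in the complex subalgebra spanned by 1 and i.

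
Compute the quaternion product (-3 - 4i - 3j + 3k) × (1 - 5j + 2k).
-24 + 5i + 20j + 17k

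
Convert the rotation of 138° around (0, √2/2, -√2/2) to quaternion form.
0.3584 + 0.6601j - 0.6601k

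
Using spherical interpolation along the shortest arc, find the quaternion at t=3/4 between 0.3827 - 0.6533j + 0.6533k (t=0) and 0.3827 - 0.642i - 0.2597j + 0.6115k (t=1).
0.4055 - 0.5037i - 0.3834j + 0.6594k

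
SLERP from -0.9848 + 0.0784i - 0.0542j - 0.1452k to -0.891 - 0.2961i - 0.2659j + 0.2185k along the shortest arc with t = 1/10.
-0.9902 + 0.04i - 0.0774j - 0.109k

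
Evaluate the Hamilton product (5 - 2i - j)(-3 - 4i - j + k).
-24 - 15i + 3k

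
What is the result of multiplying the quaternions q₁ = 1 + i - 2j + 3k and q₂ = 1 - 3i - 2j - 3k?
9 + 10i - 10j - 8k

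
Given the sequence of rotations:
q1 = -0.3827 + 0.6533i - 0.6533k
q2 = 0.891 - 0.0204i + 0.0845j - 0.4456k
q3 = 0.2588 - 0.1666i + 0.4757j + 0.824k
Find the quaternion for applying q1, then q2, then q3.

q2 · q1 = -0.6188 + 0.5347i - 0.3368j - 0.4668k
q3 · q2 · q1 = 0.4738 + 0.2969i - 0.0187j - 0.8289k
0.4738 + 0.2969i - 0.0187j - 0.8289k


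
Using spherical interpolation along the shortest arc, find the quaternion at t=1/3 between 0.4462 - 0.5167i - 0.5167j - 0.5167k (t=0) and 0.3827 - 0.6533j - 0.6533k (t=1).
0.4402 - 0.3549i - 0.5832j - 0.5832k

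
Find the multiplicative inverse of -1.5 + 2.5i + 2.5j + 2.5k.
-0.0714 - 0.119i - 0.119j - 0.119k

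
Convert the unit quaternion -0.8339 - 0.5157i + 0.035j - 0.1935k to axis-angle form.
axis = (-0.9344, 0.0634, -0.3506), θ = 293°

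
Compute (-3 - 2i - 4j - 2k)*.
-3 + 2i + 4j + 2k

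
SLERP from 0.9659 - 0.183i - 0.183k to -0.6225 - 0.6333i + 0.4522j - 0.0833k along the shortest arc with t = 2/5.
0.9569 + 0.1755i - 0.2148j - 0.0857k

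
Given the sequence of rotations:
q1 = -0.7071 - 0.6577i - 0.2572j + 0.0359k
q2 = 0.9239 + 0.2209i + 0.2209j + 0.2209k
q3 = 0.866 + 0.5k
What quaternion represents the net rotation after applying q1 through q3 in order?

q2 · q1 = -0.4591 - 0.6991i - 0.547j - 0.0346k
q3 · q2 · q1 = -0.3803 - 0.3319i - 0.8233j - 0.2595k
-0.3803 - 0.3319i - 0.8233j - 0.2595k


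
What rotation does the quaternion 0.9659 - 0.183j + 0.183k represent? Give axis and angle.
axis = (0, -√2/2, √2/2), θ = π/6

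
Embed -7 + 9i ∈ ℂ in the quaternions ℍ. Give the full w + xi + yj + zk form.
-7 + 9i + 0j + 0k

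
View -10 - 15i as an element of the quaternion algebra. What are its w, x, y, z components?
-10 - 15i + 0j + 0k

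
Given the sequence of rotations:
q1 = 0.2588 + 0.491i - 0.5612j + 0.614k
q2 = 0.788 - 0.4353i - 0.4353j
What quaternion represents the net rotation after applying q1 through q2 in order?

q2 · q1 = 0.1734 + 0.007i - 0.2876j + 0.9419k
0.1734 + 0.007i - 0.2876j + 0.9419k


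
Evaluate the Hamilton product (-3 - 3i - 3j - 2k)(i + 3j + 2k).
16 - 3i - 5j - 12k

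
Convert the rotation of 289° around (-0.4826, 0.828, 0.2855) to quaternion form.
-0.8141 - 0.2802i + 0.4808j + 0.1658k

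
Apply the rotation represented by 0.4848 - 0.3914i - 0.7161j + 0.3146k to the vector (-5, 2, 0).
(1.629, -3.337, -3.9)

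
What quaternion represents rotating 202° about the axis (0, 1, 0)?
-0.1908 + 0.9816j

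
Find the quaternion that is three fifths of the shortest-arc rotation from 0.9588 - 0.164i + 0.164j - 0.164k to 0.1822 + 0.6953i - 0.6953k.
0.6531 + 0.4363i + 0.0882j - 0.6127k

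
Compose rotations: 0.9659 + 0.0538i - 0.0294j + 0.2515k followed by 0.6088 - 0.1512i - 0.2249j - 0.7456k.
0.7771 - 0.1918i - 0.2372j - 0.5505k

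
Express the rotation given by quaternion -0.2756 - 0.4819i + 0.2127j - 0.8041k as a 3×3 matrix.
[[-0.3836, -0.6482, 0.6578], [0.2382, -0.7576, -0.6077], [0.8922, -0.0764, 0.4451]]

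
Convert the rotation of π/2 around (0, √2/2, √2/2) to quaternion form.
0.7071 + 0.5j + 0.5k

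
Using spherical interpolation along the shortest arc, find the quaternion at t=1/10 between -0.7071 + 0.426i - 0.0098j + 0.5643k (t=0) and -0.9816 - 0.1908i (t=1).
-0.7673 + 0.3722i - 0.0091j + 0.5221k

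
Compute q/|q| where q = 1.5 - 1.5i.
0.7071 - 0.7071i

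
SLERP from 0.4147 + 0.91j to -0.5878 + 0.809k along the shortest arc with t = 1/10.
0.4773 + 0.8718j - 0.1102k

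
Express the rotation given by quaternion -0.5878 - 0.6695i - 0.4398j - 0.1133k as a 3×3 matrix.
[[0.5875, 0.4557, 0.6687], [0.7221, 0.0779, -0.6874], [-0.3653, 0.8867, -0.2833]]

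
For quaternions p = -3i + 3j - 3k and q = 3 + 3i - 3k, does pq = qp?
No: pq = -18i - 9j - 18k ≠ 27j = qp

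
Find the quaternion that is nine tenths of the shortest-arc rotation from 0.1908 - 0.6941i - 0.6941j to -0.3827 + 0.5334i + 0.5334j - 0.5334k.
0.3691 - 0.5601i - 0.5601j + 0.4861k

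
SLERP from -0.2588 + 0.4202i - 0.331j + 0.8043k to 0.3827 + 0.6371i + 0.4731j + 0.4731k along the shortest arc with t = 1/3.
-0.0397 + 0.5835i - 0.0575j + 0.8091k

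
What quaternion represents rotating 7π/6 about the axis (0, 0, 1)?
-0.2588 + 0.9659k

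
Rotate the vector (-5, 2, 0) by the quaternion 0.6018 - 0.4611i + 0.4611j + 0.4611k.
(-2.708, -0.35, 4.642)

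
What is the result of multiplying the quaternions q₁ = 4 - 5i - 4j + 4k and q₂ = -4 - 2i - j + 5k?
-50 - 4i + 29j + k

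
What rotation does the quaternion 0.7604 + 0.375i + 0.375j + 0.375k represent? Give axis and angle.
axis = (√3/3, √3/3, √3/3), θ = 81°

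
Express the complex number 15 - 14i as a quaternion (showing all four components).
15 - 14i + 0j + 0k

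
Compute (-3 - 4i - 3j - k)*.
-3 + 4i + 3j + k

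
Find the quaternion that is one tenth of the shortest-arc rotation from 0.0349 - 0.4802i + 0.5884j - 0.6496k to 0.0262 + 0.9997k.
0.0292 - 0.4431i + 0.5429j - 0.7128k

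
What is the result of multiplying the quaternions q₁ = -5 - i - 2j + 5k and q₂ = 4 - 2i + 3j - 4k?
4 - i - 37j + 33k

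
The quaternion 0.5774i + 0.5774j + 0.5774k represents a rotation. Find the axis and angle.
axis = (√3/3, √3/3, √3/3), θ = π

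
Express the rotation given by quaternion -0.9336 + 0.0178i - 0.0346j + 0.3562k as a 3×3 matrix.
[[0.7438, 0.6639, 0.0773], [-0.6663, 0.7456, 0.0086], [-0.0519, -0.0579, 0.997]]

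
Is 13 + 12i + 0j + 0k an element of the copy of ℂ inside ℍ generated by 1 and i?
Yes. The quaternion 13 + 12i has j- and k-coefficients y = z = 0, so it lies in the complex subalgebra spanned by 1 and i.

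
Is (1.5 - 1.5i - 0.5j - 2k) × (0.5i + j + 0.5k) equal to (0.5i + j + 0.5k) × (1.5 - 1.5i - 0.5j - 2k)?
No: pq = 2.25 + 2.5i + 1.25j - 0.5k ≠ 2.25 - i + 1.75j + 2k = qp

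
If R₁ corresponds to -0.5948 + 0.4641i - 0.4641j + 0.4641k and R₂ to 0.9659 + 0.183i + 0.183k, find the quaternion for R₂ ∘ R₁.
-0.7444 + 0.4244i - 0.4483j + 0.2545k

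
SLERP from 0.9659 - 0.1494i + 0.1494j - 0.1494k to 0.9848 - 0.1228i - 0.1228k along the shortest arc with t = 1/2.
0.9783 - 0.1365i + 0.0749j - 0.1365k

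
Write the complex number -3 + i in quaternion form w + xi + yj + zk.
-3 + i + 0j + 0k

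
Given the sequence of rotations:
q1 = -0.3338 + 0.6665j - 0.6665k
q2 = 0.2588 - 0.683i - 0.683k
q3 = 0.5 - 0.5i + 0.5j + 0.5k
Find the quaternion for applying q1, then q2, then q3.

q2 · q1 = -0.5416 + 0.6832i - 0.2827j - 0.3997k
q3 · q2 · q1 = 0.412 + 0.5539i - 0.2704j - 0.6709k
0.412 + 0.5539i - 0.2704j - 0.6709k


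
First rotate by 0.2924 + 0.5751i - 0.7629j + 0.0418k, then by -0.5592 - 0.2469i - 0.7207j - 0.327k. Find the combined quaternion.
-0.5577 - 0.6734i + 0.0381j + 0.4838k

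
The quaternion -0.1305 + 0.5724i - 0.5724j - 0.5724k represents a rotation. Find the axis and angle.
axis = (√3/3, -√3/3, -√3/3), θ = 195°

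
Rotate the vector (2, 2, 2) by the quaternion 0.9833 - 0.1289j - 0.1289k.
(1.867, 1.493, 2.507)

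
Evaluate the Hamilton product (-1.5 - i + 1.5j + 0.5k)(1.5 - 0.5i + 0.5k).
-3 + 2.5j + 0.75k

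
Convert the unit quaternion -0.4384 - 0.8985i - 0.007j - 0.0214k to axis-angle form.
axis = (-0.9997, -0.0078, -0.0238), θ = 232°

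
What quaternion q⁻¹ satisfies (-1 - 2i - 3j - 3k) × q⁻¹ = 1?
-0.0435 + 0.087i + 0.1304j + 0.1304k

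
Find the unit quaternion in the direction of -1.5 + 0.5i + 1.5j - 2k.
-0.5071 + 0.169i + 0.5071j - 0.6761k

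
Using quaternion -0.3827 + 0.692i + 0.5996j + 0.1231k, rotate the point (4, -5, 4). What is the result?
(-4.772, 5.592, 1.72)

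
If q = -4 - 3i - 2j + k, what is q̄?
-4 + 3i + 2j - k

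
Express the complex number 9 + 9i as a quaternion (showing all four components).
9 + 9i + 0j + 0k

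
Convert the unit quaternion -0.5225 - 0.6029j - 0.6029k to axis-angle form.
axis = (0, -√2/2, -√2/2), θ = 243°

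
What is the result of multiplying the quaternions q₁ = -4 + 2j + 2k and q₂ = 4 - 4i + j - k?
-16 + 12i - 4j + 20k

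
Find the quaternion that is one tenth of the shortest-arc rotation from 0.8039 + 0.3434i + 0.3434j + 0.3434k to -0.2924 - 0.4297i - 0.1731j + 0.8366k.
0.8198 + 0.3937i + 0.3571j + 0.2129k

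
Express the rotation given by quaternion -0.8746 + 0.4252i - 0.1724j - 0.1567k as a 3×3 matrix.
[[0.8914, -0.4207, 0.1683], [0.1275, 0.5893, 0.7978], [-0.4348, -0.6897, 0.579]]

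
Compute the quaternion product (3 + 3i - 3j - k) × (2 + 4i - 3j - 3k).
-18 + 24i - 10j - 8k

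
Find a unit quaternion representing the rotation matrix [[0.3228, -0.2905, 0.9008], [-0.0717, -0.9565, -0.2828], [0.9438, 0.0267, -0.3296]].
0.0958 + 0.8076i - 0.1121j + 0.571k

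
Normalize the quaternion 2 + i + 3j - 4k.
0.3651 + 0.1826i + 0.5477j - 0.7303k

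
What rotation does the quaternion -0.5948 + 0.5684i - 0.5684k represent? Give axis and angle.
axis = (√2/2, 0, -√2/2), θ = 253°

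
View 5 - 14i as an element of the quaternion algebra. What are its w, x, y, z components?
5 - 14i + 0j + 0k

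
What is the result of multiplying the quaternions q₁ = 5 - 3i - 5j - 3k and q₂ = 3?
15 - 9i - 15j - 9k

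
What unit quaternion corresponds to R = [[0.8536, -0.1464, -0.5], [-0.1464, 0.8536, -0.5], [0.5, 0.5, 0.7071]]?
0.9239 + 0.2706i - 0.2706j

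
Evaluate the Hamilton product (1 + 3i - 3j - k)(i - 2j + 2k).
-7 - 7i - 9j - k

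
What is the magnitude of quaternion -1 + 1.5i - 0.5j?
1.871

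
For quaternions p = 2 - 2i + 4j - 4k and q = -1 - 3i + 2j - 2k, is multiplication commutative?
No: pq = -24 - 4i + 8j + 8k ≠ -24 - 4i - 8j - 8k = qp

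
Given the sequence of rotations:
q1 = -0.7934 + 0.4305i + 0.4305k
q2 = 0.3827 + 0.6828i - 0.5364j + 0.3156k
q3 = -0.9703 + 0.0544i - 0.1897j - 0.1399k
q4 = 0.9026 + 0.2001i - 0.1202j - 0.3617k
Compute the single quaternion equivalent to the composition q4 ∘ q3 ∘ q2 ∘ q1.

q2 · q1 = -0.7334 - 0.6079i + 0.2675j + 0.1453k
q3 · q2 · q1 = 0.8158 + 0.5598i - 0.0433j - 0.1391k
q4 · q3 · q2 · q1 = 0.5688 + 0.6696i - 0.3118j - 0.362k
0.5688 + 0.6696i - 0.3118j - 0.362k
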